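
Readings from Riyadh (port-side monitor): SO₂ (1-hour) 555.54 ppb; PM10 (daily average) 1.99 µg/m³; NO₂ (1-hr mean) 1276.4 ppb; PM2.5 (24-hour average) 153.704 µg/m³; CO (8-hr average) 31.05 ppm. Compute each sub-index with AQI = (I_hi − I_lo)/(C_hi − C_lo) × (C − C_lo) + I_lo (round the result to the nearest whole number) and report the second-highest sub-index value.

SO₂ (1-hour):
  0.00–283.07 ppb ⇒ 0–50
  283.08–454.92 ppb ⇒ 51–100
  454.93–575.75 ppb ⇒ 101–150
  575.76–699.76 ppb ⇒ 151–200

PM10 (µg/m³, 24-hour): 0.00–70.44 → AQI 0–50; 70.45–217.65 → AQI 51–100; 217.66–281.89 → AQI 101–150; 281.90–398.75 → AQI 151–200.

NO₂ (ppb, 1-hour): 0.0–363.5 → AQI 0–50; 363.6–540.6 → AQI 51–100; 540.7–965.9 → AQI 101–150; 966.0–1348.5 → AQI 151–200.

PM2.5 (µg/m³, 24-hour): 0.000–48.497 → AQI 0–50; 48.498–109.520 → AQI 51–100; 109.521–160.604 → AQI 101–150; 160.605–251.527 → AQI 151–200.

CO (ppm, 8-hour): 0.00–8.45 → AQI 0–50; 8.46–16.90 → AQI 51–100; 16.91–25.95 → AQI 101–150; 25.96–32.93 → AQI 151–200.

SO₂ 555.54: bracket 454.93–575.75 → index 101–150; slope 49/120.82, offset 100.61.
AQI = 101 + 49/120.82·100.61 ≈ 141.80 ⇒ 142.
PM10 1.99: bracket 0.00–70.44 → index 0–50; slope 50/70.44, offset 1.99.
AQI = 0 + 50/70.44·1.99 ≈ 1.41 ⇒ 1.
NO₂: 1276.4 ∈ [966.0, 1348.5] ↔ index [151, 200].
151 + (1276.4−966.0)·(200−151)/(1348.5−966.0) = 151 + 310.4·49/382.5 ≈ 190.76, so AQI = 191.
PM2.5: 153.704 ∈ [109.521, 160.604] ↔ index [101, 150].
101 + (153.704−109.521)·(150−101)/(160.604−109.521) = 101 + 44.183·49/51.083 ≈ 143.38, so AQI = 143.
CO 31.05: bracket 25.96–32.93 → index 151–200; slope 49/6.97, offset 5.09.
AQI = 151 + 49/6.97·5.09 ≈ 186.78 ⇒ 187.
Sub-indices: SO₂→142, PM10→1, NO₂→191, PM2.5→143, CO→187. Ranked high→low: 191, 187, 143, 142, 1. Second-highest sub-index = 187.

187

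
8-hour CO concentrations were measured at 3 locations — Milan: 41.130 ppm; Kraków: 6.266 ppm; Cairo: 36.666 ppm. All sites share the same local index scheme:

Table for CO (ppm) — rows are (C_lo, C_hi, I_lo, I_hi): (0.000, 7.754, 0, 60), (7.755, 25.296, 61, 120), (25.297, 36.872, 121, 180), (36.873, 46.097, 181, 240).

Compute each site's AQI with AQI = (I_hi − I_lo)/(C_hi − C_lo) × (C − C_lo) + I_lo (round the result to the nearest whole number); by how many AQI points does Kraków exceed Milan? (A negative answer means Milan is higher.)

-160

Milan: 41.130 ∈ [36.873, 46.097] ↔ index [181, 240].
181 + (41.130−36.873)·(240−181)/(46.097−36.873) = 181 + 4.257·59/9.224 ≈ 208.23, so AQI = 208.
Kraków: 6.266 ∈ [0.000, 7.754] ↔ index [0, 60].
0 + (6.266−0.000)·(60−0)/(7.754−0.000) = 0 + 6.266·60/7.754 ≈ 48.49, so AQI = 48.
Cairo 36.666: bracket 25.297–36.872 → index 121–180; slope 59/11.575, offset 11.369.
AQI = 121 + 59/11.575·11.369 ≈ 178.95 ⇒ 179.
AQIs: Milan=208, Kraków=48, Cairo=179. Kraków (48) − Milan (208) = -160.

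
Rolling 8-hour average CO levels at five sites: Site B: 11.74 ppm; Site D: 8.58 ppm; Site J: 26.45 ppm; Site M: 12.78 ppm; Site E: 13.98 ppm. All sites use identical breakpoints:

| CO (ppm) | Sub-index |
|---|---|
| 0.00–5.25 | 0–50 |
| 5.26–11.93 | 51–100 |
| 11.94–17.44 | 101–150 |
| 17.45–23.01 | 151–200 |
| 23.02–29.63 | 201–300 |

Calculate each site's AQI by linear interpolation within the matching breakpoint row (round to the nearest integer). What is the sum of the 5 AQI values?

653

Site B: 11.74 lies in 5.26–11.93, so I_lo=51, I_hi=100, C_lo=5.26, C_hi=11.93.
(100−51)/(11.93−5.26) × (11.74−5.26) + 51 = 49/6.67 × 6.48 + 51 ≈ 98.60 → 99.
Site D: 8.58 lies in 5.26–11.93, so I_lo=51, I_hi=100, C_lo=5.26, C_hi=11.93.
(100−51)/(11.93−5.26) × (8.58−5.26) + 51 = 49/6.67 × 3.32 + 51 ≈ 75.39 → 75.
Site J: 26.45 lies in 23.02–29.63, so I_lo=201, I_hi=300, C_lo=23.02, C_hi=29.63.
(300−201)/(29.63−23.02) × (26.45−23.02) + 201 = 99/6.61 × 3.43 + 201 ≈ 252.37 → 252.
Site M: 12.78 ∈ [11.94, 17.44] ↔ index [101, 150].
101 + (12.78−11.94)·(150−101)/(17.44−11.94) = 101 + 0.84·49/5.50 ≈ 108.48, so AQI = 108.
Site E 13.98: bracket 11.94–17.44 → index 101–150; slope 49/5.50, offset 2.04.
AQI = 101 + 49/5.50·2.04 ≈ 119.17 ⇒ 119.
AQIs: Site B=99, Site D=75, Site J=252, Site M=108, Site E=119. Sum = 99 + 75 + 252 + 108 + 119 = 653.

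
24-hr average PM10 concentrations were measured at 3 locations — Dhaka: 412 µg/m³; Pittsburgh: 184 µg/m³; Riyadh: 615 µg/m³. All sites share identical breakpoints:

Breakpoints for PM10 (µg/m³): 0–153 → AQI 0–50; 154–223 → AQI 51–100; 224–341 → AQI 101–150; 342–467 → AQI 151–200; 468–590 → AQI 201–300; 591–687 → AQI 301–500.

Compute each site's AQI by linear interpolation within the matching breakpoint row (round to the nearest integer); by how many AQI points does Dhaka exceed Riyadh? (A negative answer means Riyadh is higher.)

Dhaka: row 342–467 (AQI 151–200). (200−151)·(412−342)/(467−342) + 151 = 49·70/125 + 151 ≈ 178.44 → 178.
Pittsburgh: 184 lies in 154–223, so I_lo=51, I_hi=100, C_lo=154, C_hi=223.
(100−51)/(223−154) × (184−154) + 51 = 49/69 × 30 + 51 ≈ 72.30 → 72.
Riyadh: 615 ∈ [591, 687] ↔ index [301, 500].
301 + (615−591)·(500−301)/(687−591) = 301 + 24·199/96 ≈ 350.75, so AQI = 351.
AQIs: Dhaka=178, Pittsburgh=72, Riyadh=351. Dhaka (178) − Riyadh (351) = -173.

-173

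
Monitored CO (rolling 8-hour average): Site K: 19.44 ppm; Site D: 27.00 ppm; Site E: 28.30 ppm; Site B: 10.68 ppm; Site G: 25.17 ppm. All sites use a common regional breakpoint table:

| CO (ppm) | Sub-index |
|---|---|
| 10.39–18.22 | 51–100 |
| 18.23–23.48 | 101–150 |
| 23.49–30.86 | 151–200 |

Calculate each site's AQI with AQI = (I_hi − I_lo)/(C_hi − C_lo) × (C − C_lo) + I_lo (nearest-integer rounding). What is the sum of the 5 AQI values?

684

Site K 19.44: bracket 18.23–23.48 → index 101–150; slope 49/5.25, offset 1.21.
AQI = 101 + 49/5.25·1.21 ≈ 112.29 ⇒ 112.
Site D: 27.00 ∈ [23.49, 30.86] ↔ index [151, 200].
151 + (27.00−23.49)·(200−151)/(30.86−23.49) = 151 + 3.51·49/7.37 ≈ 174.34, so AQI = 174.
Site E 28.30: bracket 23.49–30.86 → index 151–200; slope 49/7.37, offset 4.81.
AQI = 151 + 49/7.37·4.81 ≈ 182.98 ⇒ 183.
Site B: row 10.39–18.22 (AQI 51–100). (100−51)·(10.68−10.39)/(18.22−10.39) + 51 = 49·0.29/7.83 + 51 ≈ 52.81 → 53.
Site G 25.17: bracket 23.49–30.86 → index 151–200; slope 49/7.37, offset 1.68.
AQI = 151 + 49/7.37·1.68 ≈ 162.17 ⇒ 162.
AQIs: Site K=112, Site D=174, Site E=183, Site B=53, Site G=162. Sum = 112 + 174 + 183 + 53 + 162 = 684.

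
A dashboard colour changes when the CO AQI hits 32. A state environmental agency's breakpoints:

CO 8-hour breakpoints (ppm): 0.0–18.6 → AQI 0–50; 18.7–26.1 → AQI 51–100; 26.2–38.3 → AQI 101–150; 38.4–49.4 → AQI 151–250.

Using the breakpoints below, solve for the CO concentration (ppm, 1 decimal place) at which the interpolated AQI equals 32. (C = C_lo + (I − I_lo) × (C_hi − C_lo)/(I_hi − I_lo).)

11.9

AQI 32 lies in the 0–50 band, which corresponds to 0.0–18.6 ppm.
C = 0.0 + (32−0)×(18.6−0.0)/(50−0) = 0.0 + 32×18.6/50 ≈ 11.904 ppm → 11.9 ppm to 1 dp.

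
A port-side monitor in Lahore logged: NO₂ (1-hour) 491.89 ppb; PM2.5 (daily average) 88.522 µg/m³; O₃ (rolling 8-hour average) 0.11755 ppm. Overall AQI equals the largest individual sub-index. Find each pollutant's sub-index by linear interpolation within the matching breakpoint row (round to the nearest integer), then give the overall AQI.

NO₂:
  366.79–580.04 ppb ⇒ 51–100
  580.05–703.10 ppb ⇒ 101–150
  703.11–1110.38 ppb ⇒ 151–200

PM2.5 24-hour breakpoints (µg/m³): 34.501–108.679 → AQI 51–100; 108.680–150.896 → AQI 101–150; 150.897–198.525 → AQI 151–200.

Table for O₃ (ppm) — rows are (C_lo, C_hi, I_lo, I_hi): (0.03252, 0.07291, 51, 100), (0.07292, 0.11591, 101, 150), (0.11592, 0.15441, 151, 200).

153

NO₂: 491.89 ∈ [366.79, 580.04] ↔ index [51, 100].
51 + (491.89−366.79)·(100−51)/(580.04−366.79) = 51 + 125.10·49/213.25 ≈ 79.75, so AQI = 80.
PM2.5 88.522: bracket 34.501–108.679 → index 51–100; slope 49/74.178, offset 54.021.
AQI = 51 + 49/74.178·54.021 ≈ 86.68 ⇒ 87.
O₃: 0.11755 ∈ [0.11592, 0.15441] ↔ index [151, 200].
151 + (0.11755−0.11592)·(200−151)/(0.15441−0.11592) = 151 + 0.00163·49/0.03849 ≈ 153.08, so AQI = 153.
Sub-indices: NO₂→80, PM2.5→87, O₃→153. Overall AQI = max = 153; dominant pollutant is O₃.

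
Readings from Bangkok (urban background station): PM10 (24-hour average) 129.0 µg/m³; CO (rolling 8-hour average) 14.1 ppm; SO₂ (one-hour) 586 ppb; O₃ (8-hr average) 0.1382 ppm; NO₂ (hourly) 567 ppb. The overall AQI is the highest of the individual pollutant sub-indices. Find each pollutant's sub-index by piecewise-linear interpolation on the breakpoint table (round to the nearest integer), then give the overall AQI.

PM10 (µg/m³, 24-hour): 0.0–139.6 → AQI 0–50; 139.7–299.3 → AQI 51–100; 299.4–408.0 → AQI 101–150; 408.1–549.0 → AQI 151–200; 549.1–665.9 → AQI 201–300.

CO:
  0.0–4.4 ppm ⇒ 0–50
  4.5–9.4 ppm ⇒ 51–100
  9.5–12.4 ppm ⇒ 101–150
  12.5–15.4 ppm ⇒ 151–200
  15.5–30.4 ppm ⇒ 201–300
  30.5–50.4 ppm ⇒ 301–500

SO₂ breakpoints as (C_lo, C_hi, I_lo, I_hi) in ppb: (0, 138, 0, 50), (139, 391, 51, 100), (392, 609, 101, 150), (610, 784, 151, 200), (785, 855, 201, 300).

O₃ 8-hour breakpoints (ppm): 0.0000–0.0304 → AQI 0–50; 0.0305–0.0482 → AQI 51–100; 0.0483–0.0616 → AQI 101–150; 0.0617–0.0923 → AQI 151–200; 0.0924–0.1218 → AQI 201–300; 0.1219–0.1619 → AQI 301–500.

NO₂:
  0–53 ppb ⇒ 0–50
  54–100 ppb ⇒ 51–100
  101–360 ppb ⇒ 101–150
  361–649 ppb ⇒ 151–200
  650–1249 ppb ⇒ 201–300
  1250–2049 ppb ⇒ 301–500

382

PM10 129.0: bracket 0.0–139.6 → index 0–50; slope 50/139.6, offset 129.0.
AQI = 0 + 50/139.6·129.0 ≈ 46.20 ⇒ 46.
CO: row 12.5–15.4 (AQI 151–200). (200−151)·(14.1−12.5)/(15.4−12.5) + 151 = 49·1.6/2.9 + 151 ≈ 178.03 → 178.
SO₂: 586 ∈ [392, 609] ↔ index [101, 150].
101 + (586−392)·(150−101)/(609−392) = 101 + 194·49/217 ≈ 144.81, so AQI = 145.
O₃: 0.1382 lies in 0.1219–0.1619, so I_lo=301, I_hi=500, C_lo=0.1219, C_hi=0.1619.
(500−301)/(0.1619−0.1219) × (0.1382−0.1219) + 301 = 199/0.0400 × 0.0163 + 301 ≈ 382.09 → 382.
NO₂: 567 ∈ [361, 649] ↔ index [151, 200].
151 + (567−361)·(200−151)/(649−361) = 151 + 206·49/288 ≈ 186.05, so AQI = 186.
Sub-indices: PM10→46, CO→178, SO₂→145, O₃→382, NO₂→186. Overall AQI = max = 382; dominant pollutant is O₃.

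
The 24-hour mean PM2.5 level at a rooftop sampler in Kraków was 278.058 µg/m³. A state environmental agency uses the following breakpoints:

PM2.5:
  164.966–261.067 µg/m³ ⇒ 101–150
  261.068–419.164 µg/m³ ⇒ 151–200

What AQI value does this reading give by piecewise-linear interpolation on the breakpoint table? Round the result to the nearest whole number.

PM2.5: 278.058 lies in 261.068–419.164, so I_lo=151, I_hi=200, C_lo=261.068, C_hi=419.164.
(200−151)/(419.164−261.068) × (278.058−261.068) + 151 = 49/158.096 × 16.990 + 151 ≈ 156.27 → 156.
AQI 156 falls in the Unhealthy category.

156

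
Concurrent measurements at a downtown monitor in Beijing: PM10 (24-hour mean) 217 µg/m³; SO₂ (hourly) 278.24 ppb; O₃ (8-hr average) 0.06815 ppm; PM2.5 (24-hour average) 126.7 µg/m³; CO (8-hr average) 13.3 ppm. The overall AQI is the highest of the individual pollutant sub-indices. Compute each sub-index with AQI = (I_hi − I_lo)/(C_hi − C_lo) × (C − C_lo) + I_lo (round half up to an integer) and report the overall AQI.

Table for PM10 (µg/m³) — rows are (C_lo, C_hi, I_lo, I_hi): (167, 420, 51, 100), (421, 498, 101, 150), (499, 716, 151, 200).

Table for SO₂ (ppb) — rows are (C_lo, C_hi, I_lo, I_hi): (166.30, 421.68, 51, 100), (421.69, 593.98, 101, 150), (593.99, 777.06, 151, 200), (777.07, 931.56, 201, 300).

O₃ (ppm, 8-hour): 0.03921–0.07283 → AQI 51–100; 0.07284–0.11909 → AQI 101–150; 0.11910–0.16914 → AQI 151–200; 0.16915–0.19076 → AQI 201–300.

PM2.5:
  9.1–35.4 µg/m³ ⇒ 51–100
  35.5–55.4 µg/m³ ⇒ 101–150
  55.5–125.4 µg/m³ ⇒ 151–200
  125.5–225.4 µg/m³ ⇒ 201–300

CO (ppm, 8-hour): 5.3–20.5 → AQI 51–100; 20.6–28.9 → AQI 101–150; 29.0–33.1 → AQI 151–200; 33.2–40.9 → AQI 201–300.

PM10: 217 lies in 167–420, so I_lo=51, I_hi=100, C_lo=167, C_hi=420.
(100−51)/(420−167) × (217−167) + 51 = 49/253 × 50 + 51 ≈ 60.68 → 61.
SO₂: row 166.30–421.68 (AQI 51–100). (100−51)·(278.24−166.30)/(421.68−166.30) + 51 = 49·111.94/255.38 + 51 ≈ 72.48 → 72.
O₃ 0.06815: bracket 0.03921–0.07283 → index 51–100; slope 49/0.03362, offset 0.02894.
AQI = 51 + 49/0.03362·0.02894 ≈ 93.18 ⇒ 93.
PM2.5: row 125.5–225.4 (AQI 201–300). (300−201)·(126.7−125.5)/(225.4−125.5) + 201 = 99·1.2/99.9 + 201 ≈ 202.19 → 202.
CO: 13.3 lies in 5.3–20.5, so I_lo=51, I_hi=100, C_lo=5.3, C_hi=20.5.
(100−51)/(20.5−5.3) × (13.3−5.3) + 51 = 49/15.2 × 8.0 + 51 ≈ 76.79 → 77.
Sub-indices: PM10→61, SO₂→72, O₃→93, PM2.5→202, CO→77. Overall AQI = max = 202; dominant pollutant is PM2.5.

202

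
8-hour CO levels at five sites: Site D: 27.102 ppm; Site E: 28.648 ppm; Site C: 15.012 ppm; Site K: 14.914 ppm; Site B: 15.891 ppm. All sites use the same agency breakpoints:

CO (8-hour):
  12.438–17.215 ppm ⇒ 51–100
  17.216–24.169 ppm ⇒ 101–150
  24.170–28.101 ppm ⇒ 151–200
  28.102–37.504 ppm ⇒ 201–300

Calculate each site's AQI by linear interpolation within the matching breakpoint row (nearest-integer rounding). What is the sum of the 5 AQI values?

Site D: 27.102 ∈ [24.170, 28.101] ↔ index [151, 200].
151 + (27.102−24.170)·(200−151)/(28.101−24.170) = 151 + 2.932·49/3.931 ≈ 187.55, so AQI = 188.
Site E: 28.648 ∈ [28.102, 37.504] ↔ index [201, 300].
201 + (28.648−28.102)·(300−201)/(37.504−28.102) = 201 + 0.546·99/9.402 ≈ 206.75, so AQI = 207.
Site C: 15.012 lies in 12.438–17.215, so I_lo=51, I_hi=100, C_lo=12.438, C_hi=17.215.
(100−51)/(17.215−12.438) × (15.012−12.438) + 51 = 49/4.777 × 2.574 + 51 ≈ 77.40 → 77.
Site K: 14.914 lies in 12.438–17.215, so I_lo=51, I_hi=100, C_lo=12.438, C_hi=17.215.
(100−51)/(17.215−12.438) × (14.914−12.438) + 51 = 49/4.777 × 2.476 + 51 ≈ 76.40 → 76.
Site B: row 12.438–17.215 (AQI 51–100). (100−51)·(15.891−12.438)/(17.215−12.438) + 51 = 49·3.453/4.777 + 51 ≈ 86.42 → 86.
AQIs: Site D=188, Site E=207, Site C=77, Site K=76, Site B=86. Sum = 188 + 207 + 77 + 76 + 86 = 634.

634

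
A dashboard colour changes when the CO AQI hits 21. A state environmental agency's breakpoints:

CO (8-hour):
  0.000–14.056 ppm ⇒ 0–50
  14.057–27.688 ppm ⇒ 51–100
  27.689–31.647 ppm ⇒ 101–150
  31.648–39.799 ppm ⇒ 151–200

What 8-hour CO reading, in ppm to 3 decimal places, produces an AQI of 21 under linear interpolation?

AQI 21 lies in the 0–50 band, which corresponds to 0.000–14.056 ppm.
C = 0.000 + (21−0)×(14.056−0.000)/(50−0) = 0.000 + 21×14.056/50 ≈ 5.90352 ppm → 5.904 ppm to 3 dp.

5.904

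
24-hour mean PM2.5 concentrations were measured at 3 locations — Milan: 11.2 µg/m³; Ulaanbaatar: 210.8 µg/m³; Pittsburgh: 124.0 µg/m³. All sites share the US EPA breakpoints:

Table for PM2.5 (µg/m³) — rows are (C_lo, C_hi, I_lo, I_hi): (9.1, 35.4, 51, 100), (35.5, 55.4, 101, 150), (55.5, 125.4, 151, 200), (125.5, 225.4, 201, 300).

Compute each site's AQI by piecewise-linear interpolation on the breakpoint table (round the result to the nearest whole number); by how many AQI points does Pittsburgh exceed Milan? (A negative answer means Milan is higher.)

Milan: 11.2 lies in 9.1–35.4, so I_lo=51, I_hi=100, C_lo=9.1, C_hi=35.4.
(100−51)/(35.4−9.1) × (11.2−9.1) + 51 = 49/26.3 × 2.1 + 51 ≈ 54.91 → 55.
Ulaanbaatar: 210.8 lies in 125.5–225.4, so I_lo=201, I_hi=300, C_lo=125.5, C_hi=225.4.
(300−201)/(225.4−125.5) × (210.8−125.5) + 201 = 99/99.9 × 85.3 + 201 ≈ 285.53 → 286.
Pittsburgh: 124.0 ∈ [55.5, 125.4] ↔ index [151, 200].
151 + (124.0−55.5)·(200−151)/(125.4−55.5) = 151 + 68.5·49/69.9 ≈ 199.02, so AQI = 199.
AQIs: Milan=55, Ulaanbaatar=286, Pittsburgh=199. Pittsburgh (199) − Milan (55) = 144.

144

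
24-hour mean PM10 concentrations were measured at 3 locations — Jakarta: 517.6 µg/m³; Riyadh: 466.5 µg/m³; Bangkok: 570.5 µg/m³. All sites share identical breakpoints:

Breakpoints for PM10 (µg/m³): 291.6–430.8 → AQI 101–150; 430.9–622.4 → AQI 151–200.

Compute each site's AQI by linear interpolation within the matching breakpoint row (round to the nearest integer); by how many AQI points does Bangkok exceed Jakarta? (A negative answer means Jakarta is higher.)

Jakarta 517.6: bracket 430.9–622.4 → index 151–200; slope 49/191.5, offset 86.7.
AQI = 151 + 49/191.5·86.7 ≈ 173.18 ⇒ 173.
Riyadh: row 430.9–622.4 (AQI 151–200). (200−151)·(466.5−430.9)/(622.4−430.9) + 151 = 49·35.6/191.5 + 151 ≈ 160.11 → 160.
Bangkok: 570.5 ∈ [430.9, 622.4] ↔ index [151, 200].
151 + (570.5−430.9)·(200−151)/(622.4−430.9) = 151 + 139.6·49/191.5 ≈ 186.72, so AQI = 187.
AQIs: Jakarta=173, Riyadh=160, Bangkok=187. Bangkok (187) − Jakarta (173) = 14.

14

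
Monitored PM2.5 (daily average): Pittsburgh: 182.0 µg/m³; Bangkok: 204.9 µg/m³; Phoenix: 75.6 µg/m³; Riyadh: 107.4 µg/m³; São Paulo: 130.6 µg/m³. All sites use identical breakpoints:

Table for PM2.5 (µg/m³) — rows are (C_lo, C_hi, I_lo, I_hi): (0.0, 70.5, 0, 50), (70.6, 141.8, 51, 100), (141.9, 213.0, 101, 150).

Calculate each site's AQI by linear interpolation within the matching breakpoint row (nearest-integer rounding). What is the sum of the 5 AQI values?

Pittsburgh: row 141.9–213.0 (AQI 101–150). (150−101)·(182.0−141.9)/(213.0−141.9) + 101 = 49·40.1/71.1 + 101 ≈ 128.64 → 129.
Bangkok: 204.9 lies in 141.9–213.0, so I_lo=101, I_hi=150, C_lo=141.9, C_hi=213.0.
(150−101)/(213.0−141.9) × (204.9−141.9) + 101 = 49/71.1 × 63.0 + 101 ≈ 144.42 → 144.
Phoenix 75.6: bracket 70.6–141.8 → index 51–100; slope 49/71.2, offset 5.0.
AQI = 51 + 49/71.2·5.0 ≈ 54.44 ⇒ 54.
Riyadh: row 70.6–141.8 (AQI 51–100). (100−51)·(107.4−70.6)/(141.8−70.6) + 51 = 49·36.8/71.2 + 51 ≈ 76.33 → 76.
São Paulo: 130.6 lies in 70.6–141.8, so I_lo=51, I_hi=100, C_lo=70.6, C_hi=141.8.
(100−51)/(141.8−70.6) × (130.6−70.6) + 51 = 49/71.2 × 60.0 + 51 ≈ 92.29 → 92.
AQIs: Pittsburgh=129, Bangkok=144, Phoenix=54, Riyadh=76, São Paulo=92. Sum = 129 + 144 + 54 + 76 + 92 = 495.

495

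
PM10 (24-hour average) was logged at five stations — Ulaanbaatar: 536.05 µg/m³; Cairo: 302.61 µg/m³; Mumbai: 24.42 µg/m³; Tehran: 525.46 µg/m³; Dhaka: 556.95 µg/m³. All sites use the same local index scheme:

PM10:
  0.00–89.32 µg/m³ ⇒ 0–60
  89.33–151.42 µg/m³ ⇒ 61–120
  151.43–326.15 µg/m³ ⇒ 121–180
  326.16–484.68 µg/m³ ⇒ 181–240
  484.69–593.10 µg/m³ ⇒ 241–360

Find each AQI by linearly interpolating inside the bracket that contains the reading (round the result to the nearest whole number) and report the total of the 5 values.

Ulaanbaatar: 536.05 ∈ [484.69, 593.10] ↔ index [241, 360].
241 + (536.05−484.69)·(360−241)/(593.10−484.69) = 241 + 51.36·119/108.41 ≈ 297.38, so AQI = 297.
Cairo: 302.61 lies in 151.43–326.15, so I_lo=121, I_hi=180, C_lo=151.43, C_hi=326.15.
(180−121)/(326.15−151.43) × (302.61−151.43) + 121 = 59/174.72 × 151.18 + 121 ≈ 172.05 → 172.
Mumbai: row 0.00–89.32 (AQI 0–60). (60−0)·(24.42−0.00)/(89.32−0.00) + 0 = 60·24.42/89.32 + 0 ≈ 16.40 → 16.
Tehran: 525.46 ∈ [484.69, 593.10] ↔ index [241, 360].
241 + (525.46−484.69)·(360−241)/(593.10−484.69) = 241 + 40.77·119/108.41 ≈ 285.75, so AQI = 286.
Dhaka: 556.95 ∈ [484.69, 593.10] ↔ index [241, 360].
241 + (556.95−484.69)·(360−241)/(593.10−484.69) = 241 + 72.26·119/108.41 ≈ 320.32, so AQI = 320.
AQIs: Ulaanbaatar=297, Cairo=172, Mumbai=16, Tehran=286, Dhaka=320. Sum = 297 + 172 + 16 + 286 + 320 = 1091.

1091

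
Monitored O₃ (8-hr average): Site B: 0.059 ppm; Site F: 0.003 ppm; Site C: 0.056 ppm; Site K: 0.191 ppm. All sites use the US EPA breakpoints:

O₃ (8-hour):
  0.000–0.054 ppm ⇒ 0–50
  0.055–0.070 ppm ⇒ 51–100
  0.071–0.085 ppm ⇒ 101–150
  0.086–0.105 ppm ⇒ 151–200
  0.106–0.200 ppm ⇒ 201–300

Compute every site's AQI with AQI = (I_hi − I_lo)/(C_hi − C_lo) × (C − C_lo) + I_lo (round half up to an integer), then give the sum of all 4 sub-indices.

412

Site B: 0.059 lies in 0.055–0.070, so I_lo=51, I_hi=100, C_lo=0.055, C_hi=0.070.
(100−51)/(0.070−0.055) × (0.059−0.055) + 51 = 49/0.015 × 0.004 + 51 ≈ 64.07 → 64.
Site F: 0.003 lies in 0.000–0.054, so I_lo=0, I_hi=50, C_lo=0.000, C_hi=0.054.
(50−0)/(0.054−0.000) × (0.003−0.000) + 0 = 50/0.054 × 0.003 + 0 ≈ 2.78 → 3.
Site C: row 0.055–0.070 (AQI 51–100). (100−51)·(0.056−0.055)/(0.070−0.055) + 51 = 49·0.001/0.015 + 51 ≈ 54.27 → 54.
Site K: 0.191 lies in 0.106–0.200, so I_lo=201, I_hi=300, C_lo=0.106, C_hi=0.200.
(300−201)/(0.200−0.106) × (0.191−0.106) + 201 = 99/0.094 × 0.085 + 201 ≈ 290.52 → 291.
AQIs: Site B=64, Site F=3, Site C=54, Site K=291. Sum = 64 + 3 + 54 + 291 = 412.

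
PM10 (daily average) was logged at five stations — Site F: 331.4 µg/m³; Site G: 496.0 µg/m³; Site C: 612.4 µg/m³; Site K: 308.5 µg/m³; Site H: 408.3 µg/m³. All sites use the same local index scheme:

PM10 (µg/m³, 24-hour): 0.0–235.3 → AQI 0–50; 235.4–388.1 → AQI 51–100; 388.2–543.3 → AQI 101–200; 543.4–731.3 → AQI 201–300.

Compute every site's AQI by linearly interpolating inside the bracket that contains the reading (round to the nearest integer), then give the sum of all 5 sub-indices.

677

Site F 331.4: bracket 235.4–388.1 → index 51–100; slope 49/152.7, offset 96.0.
AQI = 51 + 49/152.7·96.0 ≈ 81.81 ⇒ 82.
Site G: 496.0 ∈ [388.2, 543.3] ↔ index [101, 200].
101 + (496.0−388.2)·(200−101)/(543.3−388.2) = 101 + 107.8·99/155.1 ≈ 169.81, so AQI = 170.
Site C: 612.4 ∈ [543.4, 731.3] ↔ index [201, 300].
201 + (612.4−543.4)·(300−201)/(731.3−543.4) = 201 + 69.0·99/187.9 ≈ 237.35, so AQI = 237.
Site K: 308.5 lies in 235.4–388.1, so I_lo=51, I_hi=100, C_lo=235.4, C_hi=388.1.
(100−51)/(388.1−235.4) × (308.5−235.4) + 51 = 49/152.7 × 73.1 + 51 ≈ 74.46 → 74.
Site H: row 388.2–543.3 (AQI 101–200). (200−101)·(408.3−388.2)/(543.3−388.2) + 101 = 99·20.1/155.1 + 101 ≈ 113.83 → 114.
AQIs: Site F=82, Site G=170, Site C=237, Site K=74, Site H=114. Sum = 82 + 170 + 237 + 74 + 114 = 677.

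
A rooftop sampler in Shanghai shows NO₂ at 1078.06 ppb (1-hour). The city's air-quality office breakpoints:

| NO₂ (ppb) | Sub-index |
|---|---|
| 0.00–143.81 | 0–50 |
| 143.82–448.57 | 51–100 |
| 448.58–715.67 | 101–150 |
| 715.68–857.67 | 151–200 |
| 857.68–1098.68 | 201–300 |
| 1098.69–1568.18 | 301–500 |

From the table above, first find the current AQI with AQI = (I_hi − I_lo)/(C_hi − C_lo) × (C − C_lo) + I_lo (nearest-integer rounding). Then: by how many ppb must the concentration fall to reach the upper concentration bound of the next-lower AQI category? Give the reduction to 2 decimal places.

220.39

NO₂: row 857.68–1098.68 (AQI 201–300). (300−201)·(1078.06−857.68)/(1098.68−857.68) + 201 = 99·220.38/241.00 + 201 ≈ 291.53 → 292.
Current AQI 292 is in the Very Unhealthy range (201–300). The next-lower category tops out at AQI 200, whose upper concentration bound is 857.67 ppb.
Reduction needed = 1078.06 − 857.67 = 220.39 ppb.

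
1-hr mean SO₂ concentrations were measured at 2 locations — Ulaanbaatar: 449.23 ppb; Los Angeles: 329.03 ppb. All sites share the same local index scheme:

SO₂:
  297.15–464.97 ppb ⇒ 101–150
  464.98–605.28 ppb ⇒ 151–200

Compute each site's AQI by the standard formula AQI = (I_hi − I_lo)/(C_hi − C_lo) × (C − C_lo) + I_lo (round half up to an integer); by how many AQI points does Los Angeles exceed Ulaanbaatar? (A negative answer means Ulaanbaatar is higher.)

Ulaanbaatar: 449.23 lies in 297.15–464.97, so I_lo=101, I_hi=150, C_lo=297.15, C_hi=464.97.
(150−101)/(464.97−297.15) × (449.23−297.15) + 101 = 49/167.82 × 152.08 + 101 ≈ 145.40 → 145.
Los Angeles 329.03: bracket 297.15–464.97 → index 101–150; slope 49/167.82, offset 31.88.
AQI = 101 + 49/167.82·31.88 ≈ 110.31 ⇒ 110.
AQIs: Ulaanbaatar=145, Los Angeles=110. Los Angeles (110) − Ulaanbaatar (145) = -35.

-35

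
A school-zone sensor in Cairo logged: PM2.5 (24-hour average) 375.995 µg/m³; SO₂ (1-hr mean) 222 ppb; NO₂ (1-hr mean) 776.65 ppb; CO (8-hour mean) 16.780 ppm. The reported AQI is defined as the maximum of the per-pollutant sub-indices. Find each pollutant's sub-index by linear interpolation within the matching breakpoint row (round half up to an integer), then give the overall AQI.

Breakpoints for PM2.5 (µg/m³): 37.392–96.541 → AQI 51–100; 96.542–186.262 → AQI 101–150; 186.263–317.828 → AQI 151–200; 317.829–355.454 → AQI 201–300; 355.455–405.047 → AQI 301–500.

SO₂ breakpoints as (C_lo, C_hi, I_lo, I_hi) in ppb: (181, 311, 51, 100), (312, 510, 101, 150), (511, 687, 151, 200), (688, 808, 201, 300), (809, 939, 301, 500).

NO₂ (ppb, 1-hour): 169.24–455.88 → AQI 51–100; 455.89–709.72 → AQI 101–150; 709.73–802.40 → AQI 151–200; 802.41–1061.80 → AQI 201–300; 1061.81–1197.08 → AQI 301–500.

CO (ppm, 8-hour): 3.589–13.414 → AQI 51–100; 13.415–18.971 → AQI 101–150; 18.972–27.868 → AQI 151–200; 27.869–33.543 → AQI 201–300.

PM2.5: row 355.455–405.047 (AQI 301–500). (500−301)·(375.995−355.455)/(405.047−355.455) + 301 = 199·20.540/49.592 + 301 ≈ 383.42 → 383.
SO₂ 222: bracket 181–311 → index 51–100; slope 49/130, offset 41.
AQI = 51 + 49/130·41 ≈ 66.45 ⇒ 66.
NO₂: 776.65 ∈ [709.73, 802.40] ↔ index [151, 200].
151 + (776.65−709.73)·(200−151)/(802.40−709.73) = 151 + 66.92·49/92.67 ≈ 186.38, so AQI = 186.
CO: 16.780 lies in 13.415–18.971, so I_lo=101, I_hi=150, C_lo=13.415, C_hi=18.971.
(150−101)/(18.971−13.415) × (16.780−13.415) + 101 = 49/5.556 × 3.365 + 101 ≈ 130.68 → 131.
Sub-indices: PM2.5→383, SO₂→66, NO₂→186, CO→131. Overall AQI = max = 383; dominant pollutant is PM2.5.

383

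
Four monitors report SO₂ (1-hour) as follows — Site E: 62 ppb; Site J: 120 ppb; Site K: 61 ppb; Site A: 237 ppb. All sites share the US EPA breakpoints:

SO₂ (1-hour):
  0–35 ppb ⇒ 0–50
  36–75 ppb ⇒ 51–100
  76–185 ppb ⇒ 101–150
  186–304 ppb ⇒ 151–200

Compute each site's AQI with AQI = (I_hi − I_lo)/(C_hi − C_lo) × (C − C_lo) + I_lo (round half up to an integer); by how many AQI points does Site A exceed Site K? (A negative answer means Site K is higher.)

Site E: row 36–75 (AQI 51–100). (100−51)·(62−36)/(75−36) + 51 = 49·26/39 + 51 ≈ 83.67 → 84.
Site J: 120 lies in 76–185, so I_lo=101, I_hi=150, C_lo=76, C_hi=185.
(150−101)/(185−76) × (120−76) + 101 = 49/109 × 44 + 101 ≈ 120.78 → 121.
Site K 61: bracket 36–75 → index 51–100; slope 49/39, offset 25.
AQI = 51 + 49/39·25 ≈ 82.41 ⇒ 82.
Site A: 237 lies in 186–304, so I_lo=151, I_hi=200, C_lo=186, C_hi=304.
(200−151)/(304−186) × (237−186) + 151 = 49/118 × 51 + 151 ≈ 172.18 → 172.
AQIs: Site E=84, Site J=121, Site K=82, Site A=172. Site A (172) − Site K (82) = 90.

90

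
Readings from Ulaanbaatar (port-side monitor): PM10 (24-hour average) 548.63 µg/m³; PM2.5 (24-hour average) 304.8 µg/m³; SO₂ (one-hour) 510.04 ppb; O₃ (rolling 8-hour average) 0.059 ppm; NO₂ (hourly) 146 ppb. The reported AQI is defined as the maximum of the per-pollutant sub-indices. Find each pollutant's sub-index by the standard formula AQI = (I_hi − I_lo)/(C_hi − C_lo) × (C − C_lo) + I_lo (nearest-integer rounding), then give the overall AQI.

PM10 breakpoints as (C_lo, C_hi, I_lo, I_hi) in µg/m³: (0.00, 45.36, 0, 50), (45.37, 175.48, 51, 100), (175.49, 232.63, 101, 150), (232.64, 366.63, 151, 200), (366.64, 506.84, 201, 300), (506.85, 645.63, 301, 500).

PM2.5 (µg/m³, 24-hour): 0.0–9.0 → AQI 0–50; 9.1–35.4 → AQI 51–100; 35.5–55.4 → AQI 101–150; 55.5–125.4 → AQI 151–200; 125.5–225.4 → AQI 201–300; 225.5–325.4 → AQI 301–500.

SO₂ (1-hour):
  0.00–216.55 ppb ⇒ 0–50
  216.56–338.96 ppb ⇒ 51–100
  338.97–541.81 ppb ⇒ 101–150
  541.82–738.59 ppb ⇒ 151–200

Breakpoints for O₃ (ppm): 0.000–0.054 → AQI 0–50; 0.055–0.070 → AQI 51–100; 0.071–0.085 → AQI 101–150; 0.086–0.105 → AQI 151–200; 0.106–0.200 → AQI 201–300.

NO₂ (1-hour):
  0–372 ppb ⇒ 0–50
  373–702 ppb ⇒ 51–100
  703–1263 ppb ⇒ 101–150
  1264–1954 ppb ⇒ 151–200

PM10: 548.63 lies in 506.85–645.63, so I_lo=301, I_hi=500, C_lo=506.85, C_hi=645.63.
(500−301)/(645.63−506.85) × (548.63−506.85) + 301 = 199/138.78 × 41.78 + 301 ≈ 360.91 → 361.
PM2.5: 304.8 ∈ [225.5, 325.4] ↔ index [301, 500].
301 + (304.8−225.5)·(500−301)/(325.4−225.5) = 301 + 79.3·199/99.9 ≈ 458.96, so AQI = 459.
SO₂: 510.04 ∈ [338.97, 541.81] ↔ index [101, 150].
101 + (510.04−338.97)·(150−101)/(541.81−338.97) = 101 + 171.07·49/202.84 ≈ 142.33, so AQI = 142.
O₃ 0.059: bracket 0.055–0.070 → index 51–100; slope 49/0.015, offset 0.004.
AQI = 51 + 49/0.015·0.004 ≈ 64.07 ⇒ 64.
NO₂: 146 ∈ [0, 372] ↔ index [0, 50].
0 + (146−0)·(50−0)/(372−0) = 0 + 146·50/372 ≈ 19.62, so AQI = 20.
Sub-indices: PM10→361, PM2.5→459, SO₂→142, O₃→64, NO₂→20. Overall AQI = max = 459; dominant pollutant is PM2.5.

459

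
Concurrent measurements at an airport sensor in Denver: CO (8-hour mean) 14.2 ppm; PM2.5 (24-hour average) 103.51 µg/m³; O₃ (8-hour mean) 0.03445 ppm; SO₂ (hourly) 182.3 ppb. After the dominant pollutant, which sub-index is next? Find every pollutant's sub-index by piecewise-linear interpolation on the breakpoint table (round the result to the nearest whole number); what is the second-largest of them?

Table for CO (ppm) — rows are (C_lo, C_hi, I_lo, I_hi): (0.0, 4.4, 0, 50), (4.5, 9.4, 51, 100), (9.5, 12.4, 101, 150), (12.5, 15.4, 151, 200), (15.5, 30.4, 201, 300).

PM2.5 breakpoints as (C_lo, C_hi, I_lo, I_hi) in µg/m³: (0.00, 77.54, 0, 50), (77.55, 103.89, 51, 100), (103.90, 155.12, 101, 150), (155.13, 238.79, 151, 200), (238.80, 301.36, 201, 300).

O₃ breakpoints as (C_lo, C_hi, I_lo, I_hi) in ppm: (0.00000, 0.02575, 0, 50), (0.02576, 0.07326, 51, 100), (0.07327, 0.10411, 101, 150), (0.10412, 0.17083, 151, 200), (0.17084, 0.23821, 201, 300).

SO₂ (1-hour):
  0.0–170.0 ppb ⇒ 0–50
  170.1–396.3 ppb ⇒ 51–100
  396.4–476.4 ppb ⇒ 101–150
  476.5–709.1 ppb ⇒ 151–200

CO: 14.2 ∈ [12.5, 15.4] ↔ index [151, 200].
151 + (14.2−12.5)·(200−151)/(15.4−12.5) = 151 + 1.7·49/2.9 ≈ 179.72, so AQI = 180.
PM2.5: 103.51 lies in 77.55–103.89, so I_lo=51, I_hi=100, C_lo=77.55, C_hi=103.89.
(100−51)/(103.89−77.55) × (103.51−77.55) + 51 = 49/26.34 × 25.96 + 51 ≈ 99.29 → 99.
O₃: 0.03445 lies in 0.02576–0.07326, so I_lo=51, I_hi=100, C_lo=0.02576, C_hi=0.07326.
(100−51)/(0.07326−0.02576) × (0.03445−0.02576) + 51 = 49/0.04750 × 0.00869 + 51 ≈ 59.96 → 60.
SO₂: 182.3 ∈ [170.1, 396.3] ↔ index [51, 100].
51 + (182.3−170.1)·(100−51)/(396.3−170.1) = 51 + 12.2·49/226.2 ≈ 53.64, so AQI = 54.
Sub-indices: CO→180, PM2.5→99, O₃→60, SO₂→54. Ranked high→low: 180, 99, 60, 54. Second-highest sub-index = 99.

99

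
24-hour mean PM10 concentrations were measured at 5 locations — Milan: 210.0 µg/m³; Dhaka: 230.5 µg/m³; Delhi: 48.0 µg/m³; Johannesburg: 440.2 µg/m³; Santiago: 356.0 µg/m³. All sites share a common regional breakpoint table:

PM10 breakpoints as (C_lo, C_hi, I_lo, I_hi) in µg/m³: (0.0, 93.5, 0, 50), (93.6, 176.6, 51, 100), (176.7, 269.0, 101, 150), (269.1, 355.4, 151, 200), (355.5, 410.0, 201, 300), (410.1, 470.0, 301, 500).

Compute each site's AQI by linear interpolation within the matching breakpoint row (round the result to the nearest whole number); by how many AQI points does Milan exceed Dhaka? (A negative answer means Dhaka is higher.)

Milan 210.0: bracket 176.7–269.0 → index 101–150; slope 49/92.3, offset 33.3.
AQI = 101 + 49/92.3·33.3 ≈ 118.68 ⇒ 119.
Dhaka 230.5: bracket 176.7–269.0 → index 101–150; slope 49/92.3, offset 53.8.
AQI = 101 + 49/92.3·53.8 ≈ 129.56 ⇒ 130.
Delhi 48.0: bracket 0.0–93.5 → index 0–50; slope 50/93.5, offset 48.0.
AQI = 0 + 50/93.5·48.0 ≈ 25.67 ⇒ 26.
Johannesburg: 440.2 ∈ [410.1, 470.0] ↔ index [301, 500].
301 + (440.2−410.1)·(500−301)/(470.0−410.1) = 301 + 30.1·199/59.9 ≈ 401.00, so AQI = 401.
Santiago: 356.0 ∈ [355.5, 410.0] ↔ index [201, 300].
201 + (356.0−355.5)·(300−201)/(410.0−355.5) = 201 + 0.5·99/54.5 ≈ 201.91, so AQI = 202.
AQIs: Milan=119, Dhaka=130, Delhi=26, Johannesburg=401, Santiago=202. Milan (119) − Dhaka (130) = -11.

-11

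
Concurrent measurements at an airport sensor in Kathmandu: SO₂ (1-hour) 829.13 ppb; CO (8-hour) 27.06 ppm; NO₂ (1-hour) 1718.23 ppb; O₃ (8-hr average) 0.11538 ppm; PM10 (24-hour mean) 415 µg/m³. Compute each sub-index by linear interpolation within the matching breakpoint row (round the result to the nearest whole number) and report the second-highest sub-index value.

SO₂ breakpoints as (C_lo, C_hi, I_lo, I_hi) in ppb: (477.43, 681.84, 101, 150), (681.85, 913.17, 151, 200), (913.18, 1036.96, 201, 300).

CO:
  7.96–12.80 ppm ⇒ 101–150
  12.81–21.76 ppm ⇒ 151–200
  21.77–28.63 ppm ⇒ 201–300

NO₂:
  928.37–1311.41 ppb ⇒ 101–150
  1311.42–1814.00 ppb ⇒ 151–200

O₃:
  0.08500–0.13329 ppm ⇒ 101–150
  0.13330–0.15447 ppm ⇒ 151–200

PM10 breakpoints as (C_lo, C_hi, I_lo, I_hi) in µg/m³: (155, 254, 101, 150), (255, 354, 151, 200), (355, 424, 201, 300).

SO₂: row 681.85–913.17 (AQI 151–200). (200−151)·(829.13−681.85)/(913.17−681.85) + 151 = 49·147.28/231.32 + 151 ≈ 182.20 → 182.
CO: row 21.77–28.63 (AQI 201–300). (300−201)·(27.06−21.77)/(28.63−21.77) + 201 = 99·5.29/6.86 + 201 ≈ 277.34 → 277.
NO₂ 1718.23: bracket 1311.42–1814.00 → index 151–200; slope 49/502.58, offset 406.81.
AQI = 151 + 49/502.58·406.81 ≈ 190.66 ⇒ 191.
O₃: 0.11538 lies in 0.08500–0.13329, so I_lo=101, I_hi=150, C_lo=0.08500, C_hi=0.13329.
(150−101)/(0.13329−0.08500) × (0.11538−0.08500) + 101 = 49/0.04829 × 0.03038 + 101 ≈ 131.83 → 132.
PM10: 415 lies in 355–424, so I_lo=201, I_hi=300, C_lo=355, C_hi=424.
(300−201)/(424−355) × (415−355) + 201 = 99/69 × 60 + 201 ≈ 287.09 → 287.
Sub-indices: SO₂→182, CO→277, NO₂→191, O₃→132, PM10→287. Ranked high→low: 287, 277, 191, 182, 132. Second-highest sub-index = 277.

277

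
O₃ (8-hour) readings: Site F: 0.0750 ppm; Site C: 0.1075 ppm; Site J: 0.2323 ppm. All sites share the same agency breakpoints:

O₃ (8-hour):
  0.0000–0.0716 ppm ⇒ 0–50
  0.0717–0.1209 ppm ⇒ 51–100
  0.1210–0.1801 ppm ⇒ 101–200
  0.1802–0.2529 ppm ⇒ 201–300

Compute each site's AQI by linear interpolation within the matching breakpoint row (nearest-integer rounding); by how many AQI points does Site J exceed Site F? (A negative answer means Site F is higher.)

Site F: row 0.0717–0.1209 (AQI 51–100). (100−51)·(0.0750−0.0717)/(0.1209−0.0717) + 51 = 49·0.0033/0.0492 + 51 ≈ 54.29 → 54.
Site C 0.1075: bracket 0.0717–0.1209 → index 51–100; slope 49/0.0492, offset 0.0358.
AQI = 51 + 49/0.0492·0.0358 ≈ 86.65 ⇒ 87.
Site J: row 0.1802–0.2529 (AQI 201–300). (300−201)·(0.2323−0.1802)/(0.2529−0.1802) + 201 = 99·0.0521/0.0727 + 201 ≈ 271.95 → 272.
AQIs: Site F=54, Site C=87, Site J=272. Site J (272) − Site F (54) = 218.

218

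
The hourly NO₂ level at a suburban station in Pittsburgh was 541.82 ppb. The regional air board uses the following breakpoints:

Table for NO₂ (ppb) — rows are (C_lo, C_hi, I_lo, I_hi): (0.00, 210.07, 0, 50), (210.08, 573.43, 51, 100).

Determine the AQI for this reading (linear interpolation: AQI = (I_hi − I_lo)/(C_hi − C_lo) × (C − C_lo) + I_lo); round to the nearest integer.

NO₂ 541.82: bracket 210.08–573.43 → index 51–100; slope 49/363.35, offset 331.74.
AQI = 51 + 49/363.35·331.74 ≈ 95.74 ⇒ 96.
AQI 96 falls in the Moderate category.

96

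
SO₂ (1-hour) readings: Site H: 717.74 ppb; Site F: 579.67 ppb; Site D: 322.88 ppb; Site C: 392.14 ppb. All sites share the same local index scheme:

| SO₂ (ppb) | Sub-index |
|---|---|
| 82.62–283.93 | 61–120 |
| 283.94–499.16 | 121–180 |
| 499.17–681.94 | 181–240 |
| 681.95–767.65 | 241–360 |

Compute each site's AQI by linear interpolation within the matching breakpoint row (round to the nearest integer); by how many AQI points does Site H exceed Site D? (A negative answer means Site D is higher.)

159

Site H 717.74: bracket 681.95–767.65 → index 241–360; slope 119/85.70, offset 35.79.
AQI = 241 + 119/85.70·35.79 ≈ 290.70 ⇒ 291.
Site F 579.67: bracket 499.17–681.94 → index 181–240; slope 59/182.77, offset 80.50.
AQI = 181 + 59/182.77·80.50 ≈ 206.99 ⇒ 207.
Site D: row 283.94–499.16 (AQI 121–180). (180−121)·(322.88−283.94)/(499.16−283.94) + 121 = 59·38.94/215.22 + 121 ≈ 131.67 → 132.
Site C: row 283.94–499.16 (AQI 121–180). (180−121)·(392.14−283.94)/(499.16−283.94) + 121 = 59·108.20/215.22 + 121 ≈ 150.66 → 151.
AQIs: Site H=291, Site F=207, Site D=132, Site C=151. Site H (291) − Site D (132) = 159.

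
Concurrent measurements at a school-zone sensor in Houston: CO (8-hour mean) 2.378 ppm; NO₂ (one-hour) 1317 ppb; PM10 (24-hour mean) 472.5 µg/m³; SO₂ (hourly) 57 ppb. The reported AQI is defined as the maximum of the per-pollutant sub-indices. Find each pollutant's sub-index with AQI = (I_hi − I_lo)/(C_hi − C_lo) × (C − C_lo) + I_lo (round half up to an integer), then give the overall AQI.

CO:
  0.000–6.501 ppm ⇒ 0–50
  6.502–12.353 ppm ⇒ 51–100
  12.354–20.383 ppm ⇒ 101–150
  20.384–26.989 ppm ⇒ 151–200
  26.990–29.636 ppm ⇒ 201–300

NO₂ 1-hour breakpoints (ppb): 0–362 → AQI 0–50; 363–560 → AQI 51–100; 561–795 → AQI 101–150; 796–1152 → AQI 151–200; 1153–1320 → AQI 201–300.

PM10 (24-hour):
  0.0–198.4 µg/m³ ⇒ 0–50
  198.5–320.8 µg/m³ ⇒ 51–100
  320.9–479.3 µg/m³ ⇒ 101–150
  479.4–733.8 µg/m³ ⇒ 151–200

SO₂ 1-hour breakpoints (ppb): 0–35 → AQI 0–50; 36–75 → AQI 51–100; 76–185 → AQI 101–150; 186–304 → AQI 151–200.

298

CO: 2.378 lies in 0.000–6.501, so I_lo=0, I_hi=50, C_lo=0.000, C_hi=6.501.
(50−0)/(6.501−0.000) × (2.378−0.000) + 0 = 50/6.501 × 2.378 + 0 ≈ 18.29 → 18.
NO₂ 1317: bracket 1153–1320 → index 201–300; slope 99/167, offset 164.
AQI = 201 + 99/167·164 ≈ 298.22 ⇒ 298.
PM10: row 320.9–479.3 (AQI 101–150). (150−101)·(472.5−320.9)/(479.3−320.9) + 101 = 49·151.6/158.4 + 101 ≈ 147.90 → 148.
SO₂: 57 ∈ [36, 75] ↔ index [51, 100].
51 + (57−36)·(100−51)/(75−36) = 51 + 21·49/39 ≈ 77.38, so AQI = 77.
Sub-indices: CO→18, NO₂→298, PM10→148, SO₂→77. Overall AQI = max = 298; dominant pollutant is NO₂.
AQI 298: Very Unhealthy.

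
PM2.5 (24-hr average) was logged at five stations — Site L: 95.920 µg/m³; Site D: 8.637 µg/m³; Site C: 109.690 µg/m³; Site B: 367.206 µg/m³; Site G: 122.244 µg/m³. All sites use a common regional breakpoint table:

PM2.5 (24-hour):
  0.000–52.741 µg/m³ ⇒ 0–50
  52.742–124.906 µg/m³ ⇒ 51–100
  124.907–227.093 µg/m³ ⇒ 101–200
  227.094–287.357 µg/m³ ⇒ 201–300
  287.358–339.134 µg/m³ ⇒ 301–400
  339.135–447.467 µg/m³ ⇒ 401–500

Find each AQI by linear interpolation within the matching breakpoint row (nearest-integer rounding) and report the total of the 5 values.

Site L: row 52.742–124.906 (AQI 51–100). (100−51)·(95.920−52.742)/(124.906−52.742) + 51 = 49·43.178/72.164 + 51 ≈ 80.32 → 80.
Site D: 8.637 ∈ [0.000, 52.741] ↔ index [0, 50].
0 + (8.637−0.000)·(50−0)/(52.741−0.000) = 0 + 8.637·50/52.741 ≈ 8.19, so AQI = 8.
Site C: 109.690 ∈ [52.742, 124.906] ↔ index [51, 100].
51 + (109.690−52.742)·(100−51)/(124.906−52.742) = 51 + 56.948·49/72.164 ≈ 89.67, so AQI = 90.
Site B: 367.206 lies in 339.135–447.467, so I_lo=401, I_hi=500, C_lo=339.135, C_hi=447.467.
(500−401)/(447.467−339.135) × (367.206−339.135) + 401 = 99/108.332 × 28.071 + 401 ≈ 426.65 → 427.
Site G: row 52.742–124.906 (AQI 51–100). (100−51)·(122.244−52.742)/(124.906−52.742) + 51 = 49·69.502/72.164 + 51 ≈ 98.19 → 98.
AQIs: Site L=80, Site D=8, Site C=90, Site B=427, Site G=98. Sum = 80 + 8 + 90 + 427 + 98 = 703.

703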